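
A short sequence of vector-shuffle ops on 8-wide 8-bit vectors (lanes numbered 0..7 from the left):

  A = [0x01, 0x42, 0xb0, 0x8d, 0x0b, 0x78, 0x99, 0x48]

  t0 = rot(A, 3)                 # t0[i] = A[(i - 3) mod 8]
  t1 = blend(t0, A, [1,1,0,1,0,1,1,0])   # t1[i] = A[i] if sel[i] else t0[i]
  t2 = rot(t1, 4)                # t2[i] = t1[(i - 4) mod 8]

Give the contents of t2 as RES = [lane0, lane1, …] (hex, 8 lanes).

RES = [ 0x42  0x78  0x99  0x0b  0x01  0x42  0x48  0x8d ]

t0 = [0x78, 0x99, 0x48, 0x01, 0x42, 0xb0, 0x8d, 0x0b]
t1 = [0x01, 0x42, 0x48, 0x8d, 0x42, 0x78, 0x99, 0x0b]
t2 = [0x42, 0x78, 0x99, 0x0b, 0x01, 0x42, 0x48, 0x8d]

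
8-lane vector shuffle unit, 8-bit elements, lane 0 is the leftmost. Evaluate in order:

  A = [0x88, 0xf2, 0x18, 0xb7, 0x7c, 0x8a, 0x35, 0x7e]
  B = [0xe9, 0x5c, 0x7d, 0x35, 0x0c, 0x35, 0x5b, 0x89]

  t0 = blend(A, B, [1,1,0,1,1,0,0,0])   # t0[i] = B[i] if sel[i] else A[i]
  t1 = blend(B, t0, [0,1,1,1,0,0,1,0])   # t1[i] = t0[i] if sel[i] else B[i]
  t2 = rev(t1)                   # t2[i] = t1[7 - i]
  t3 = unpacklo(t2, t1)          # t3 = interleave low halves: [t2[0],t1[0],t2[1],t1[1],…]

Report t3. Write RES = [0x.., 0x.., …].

t0 = [0xe9, 0x5c, 0x18, 0x35, 0x0c, 0x8a, 0x35, 0x7e]
t1 = [0xe9, 0x5c, 0x18, 0x35, 0x0c, 0x35, 0x35, 0x89]
t2 = [0x89, 0x35, 0x35, 0x0c, 0x35, 0x18, 0x5c, 0xe9]
t3 = [0x89, 0xe9, 0x35, 0x5c, 0x35, 0x18, 0x0c, 0x35]

RES = [0x89, 0xe9, 0x35, 0x5c, 0x35, 0x18, 0x0c, 0x35]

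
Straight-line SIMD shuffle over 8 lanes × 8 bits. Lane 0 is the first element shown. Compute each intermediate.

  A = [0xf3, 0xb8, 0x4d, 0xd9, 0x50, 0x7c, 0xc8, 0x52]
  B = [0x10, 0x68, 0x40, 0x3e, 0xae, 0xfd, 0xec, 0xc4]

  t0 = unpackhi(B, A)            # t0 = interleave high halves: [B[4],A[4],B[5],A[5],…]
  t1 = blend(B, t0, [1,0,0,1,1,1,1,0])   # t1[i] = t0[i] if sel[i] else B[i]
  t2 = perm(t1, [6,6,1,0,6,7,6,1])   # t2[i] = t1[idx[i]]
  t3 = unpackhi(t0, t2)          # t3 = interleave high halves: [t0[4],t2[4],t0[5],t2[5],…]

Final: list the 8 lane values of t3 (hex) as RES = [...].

RES = [ 0xec  0xc4  0xc8  0xc4  0xc4  0xc4  0x52  0x68 ]

t0 = [0xae, 0x50, 0xfd, 0x7c, 0xec, 0xc8, 0xc4, 0x52]
t1 = [0xae, 0x68, 0x40, 0x7c, 0xec, 0xc8, 0xc4, 0xc4]
t2 = [0xc4, 0xc4, 0x68, 0xae, 0xc4, 0xc4, 0xc4, 0x68]
t3 = [0xec, 0xc4, 0xc8, 0xc4, 0xc4, 0xc4, 0x52, 0x68]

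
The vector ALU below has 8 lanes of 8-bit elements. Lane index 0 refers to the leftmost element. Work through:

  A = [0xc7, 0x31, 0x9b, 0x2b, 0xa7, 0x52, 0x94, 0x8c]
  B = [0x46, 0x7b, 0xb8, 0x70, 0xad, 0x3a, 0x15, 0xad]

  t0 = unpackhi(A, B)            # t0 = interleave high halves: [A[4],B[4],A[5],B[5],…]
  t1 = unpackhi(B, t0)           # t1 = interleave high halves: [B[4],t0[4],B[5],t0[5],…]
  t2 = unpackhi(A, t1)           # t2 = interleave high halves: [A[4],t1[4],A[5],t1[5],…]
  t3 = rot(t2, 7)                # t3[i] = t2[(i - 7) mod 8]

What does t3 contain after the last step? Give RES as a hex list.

RES = [0x15, 0x52, 0x8c, 0x94, 0xad, 0x8c, 0xad, 0xa7]

→ t0 |a7|ad|52|3a|94|15|8c|ad|
→ t1 |ad|94|3a|15|15|8c|ad|ad|
→ t2 |a7|15|52|8c|94|ad|8c|ad|
→ t3 |15|52|8c|94|ad|8c|ad|a7|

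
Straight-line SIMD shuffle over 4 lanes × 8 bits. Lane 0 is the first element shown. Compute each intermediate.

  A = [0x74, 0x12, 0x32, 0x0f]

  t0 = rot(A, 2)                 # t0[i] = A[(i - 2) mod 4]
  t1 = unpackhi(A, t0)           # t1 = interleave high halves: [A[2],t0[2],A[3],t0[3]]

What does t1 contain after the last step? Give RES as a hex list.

RES = [0x32, 0x74, 0x0f, 0x12]

  t0: 32 0f 74 12
  t1: 32 74 0f 12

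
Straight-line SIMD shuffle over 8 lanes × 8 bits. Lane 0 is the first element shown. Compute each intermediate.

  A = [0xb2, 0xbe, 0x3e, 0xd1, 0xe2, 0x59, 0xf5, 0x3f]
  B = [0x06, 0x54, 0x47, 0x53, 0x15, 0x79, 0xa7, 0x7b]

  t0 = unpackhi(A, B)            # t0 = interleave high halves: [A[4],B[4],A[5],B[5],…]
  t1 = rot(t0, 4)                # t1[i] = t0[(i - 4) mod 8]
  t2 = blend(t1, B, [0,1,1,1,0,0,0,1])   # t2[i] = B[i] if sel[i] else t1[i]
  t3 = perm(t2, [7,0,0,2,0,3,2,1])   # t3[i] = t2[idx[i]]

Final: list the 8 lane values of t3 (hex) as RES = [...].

t0 = [0xe2, 0x15, 0x59, 0x79, 0xf5, 0xa7, 0x3f, 0x7b]
t1 = [0xf5, 0xa7, 0x3f, 0x7b, 0xe2, 0x15, 0x59, 0x79]
t2 = [0xf5, 0x54, 0x47, 0x53, 0xe2, 0x15, 0x59, 0x7b]
t3 = [0x7b, 0xf5, 0xf5, 0x47, 0xf5, 0x53, 0x47, 0x54]

RES = [ 0x7b  0xf5  0xf5  0x47  0xf5  0x53  0x47  0x54 ]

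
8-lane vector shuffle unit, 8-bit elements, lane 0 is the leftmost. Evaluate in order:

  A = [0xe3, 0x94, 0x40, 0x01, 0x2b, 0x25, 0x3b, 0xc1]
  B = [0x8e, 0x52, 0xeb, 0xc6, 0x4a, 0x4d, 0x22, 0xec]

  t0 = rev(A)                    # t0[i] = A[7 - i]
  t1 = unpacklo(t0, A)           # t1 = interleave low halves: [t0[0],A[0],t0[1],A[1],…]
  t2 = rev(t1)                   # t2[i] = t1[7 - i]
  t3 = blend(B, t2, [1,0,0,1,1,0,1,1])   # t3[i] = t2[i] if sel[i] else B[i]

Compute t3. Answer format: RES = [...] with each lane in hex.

RES = [0x01, 0x52, 0xeb, 0x25, 0x94, 0x4d, 0xe3, 0xc1]

t0 = [0xc1, 0x3b, 0x25, 0x2b, 0x01, 0x40, 0x94, 0xe3]
t1 = [0xc1, 0xe3, 0x3b, 0x94, 0x25, 0x40, 0x2b, 0x01]
t2 = [0x01, 0x2b, 0x40, 0x25, 0x94, 0x3b, 0xe3, 0xc1]
t3 = [0x01, 0x52, 0xeb, 0x25, 0x94, 0x4d, 0xe3, 0xc1]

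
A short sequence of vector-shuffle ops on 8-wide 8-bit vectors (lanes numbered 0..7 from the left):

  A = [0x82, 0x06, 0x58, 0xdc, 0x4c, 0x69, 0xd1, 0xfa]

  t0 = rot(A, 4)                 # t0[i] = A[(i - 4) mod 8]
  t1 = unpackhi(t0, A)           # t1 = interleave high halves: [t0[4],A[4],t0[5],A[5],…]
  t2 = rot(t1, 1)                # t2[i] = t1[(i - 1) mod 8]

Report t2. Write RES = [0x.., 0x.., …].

  t0: 4c 69 d1 fa 82 06 58 dc
  t1: 82 4c 06 69 58 d1 dc fa
  t2: fa 82 4c 06 69 58 d1 dc

RES = [ 0xfa  0x82  0x4c  0x06  0x69  0x58  0xd1  0xdc ]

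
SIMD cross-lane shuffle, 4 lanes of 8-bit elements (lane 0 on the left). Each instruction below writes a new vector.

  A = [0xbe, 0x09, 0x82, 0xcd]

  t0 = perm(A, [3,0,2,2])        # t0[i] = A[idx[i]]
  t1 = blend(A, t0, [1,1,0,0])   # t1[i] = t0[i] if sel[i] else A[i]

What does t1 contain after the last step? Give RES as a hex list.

RES = [0xcd, 0xbe, 0x82, 0xcd]

t0 = [0xcd, 0xbe, 0x82, 0x82]
t1 = [0xcd, 0xbe, 0x82, 0xcd]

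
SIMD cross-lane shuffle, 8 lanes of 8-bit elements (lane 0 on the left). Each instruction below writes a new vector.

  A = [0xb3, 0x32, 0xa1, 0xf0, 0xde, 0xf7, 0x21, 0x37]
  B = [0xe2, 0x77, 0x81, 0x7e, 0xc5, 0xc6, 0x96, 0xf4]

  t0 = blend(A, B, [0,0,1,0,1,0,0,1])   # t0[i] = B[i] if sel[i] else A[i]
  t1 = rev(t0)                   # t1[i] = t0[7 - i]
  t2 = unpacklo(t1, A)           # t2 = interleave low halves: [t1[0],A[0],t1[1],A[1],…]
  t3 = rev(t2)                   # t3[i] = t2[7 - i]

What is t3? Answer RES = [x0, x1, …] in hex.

t0 = [0xb3, 0x32, 0x81, 0xf0, 0xc5, 0xf7, 0x21, 0xf4]
t1 = [0xf4, 0x21, 0xf7, 0xc5, 0xf0, 0x81, 0x32, 0xb3]
t2 = [0xf4, 0xb3, 0x21, 0x32, 0xf7, 0xa1, 0xc5, 0xf0]
t3 = [0xf0, 0xc5, 0xa1, 0xf7, 0x32, 0x21, 0xb3, 0xf4]

RES = [0xf0, 0xc5, 0xa1, 0xf7, 0x32, 0x21, 0xb3, 0xf4]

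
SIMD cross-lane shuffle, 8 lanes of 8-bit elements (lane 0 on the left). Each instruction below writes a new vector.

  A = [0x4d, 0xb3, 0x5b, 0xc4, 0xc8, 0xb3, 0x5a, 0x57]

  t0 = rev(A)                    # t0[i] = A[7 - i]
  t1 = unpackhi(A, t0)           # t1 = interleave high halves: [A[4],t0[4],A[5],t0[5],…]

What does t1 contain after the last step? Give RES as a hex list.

→ t0 |57|5a|b3|c8|c4|5b|b3|4d|
→ t1 |c8|c4|b3|5b|5a|b3|57|4d|

RES = [0xc8, 0xc4, 0xb3, 0x5b, 0x5a, 0xb3, 0x57, 0x4d]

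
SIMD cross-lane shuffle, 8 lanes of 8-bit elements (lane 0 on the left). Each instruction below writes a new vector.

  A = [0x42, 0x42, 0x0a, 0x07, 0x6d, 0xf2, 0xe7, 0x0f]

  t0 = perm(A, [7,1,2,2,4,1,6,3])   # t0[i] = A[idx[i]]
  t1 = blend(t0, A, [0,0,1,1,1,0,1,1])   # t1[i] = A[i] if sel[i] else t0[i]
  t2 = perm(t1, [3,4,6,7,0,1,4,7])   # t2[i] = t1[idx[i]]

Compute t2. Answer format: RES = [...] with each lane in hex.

RES = [0x07, 0x6d, 0xe7, 0x0f, 0x0f, 0x42, 0x6d, 0x0f]

  t0: 0f 42 0a 0a 6d 42 e7 07
  t1: 0f 42 0a 07 6d 42 e7 0f
  t2: 07 6d e7 0f 0f 42 6d 0f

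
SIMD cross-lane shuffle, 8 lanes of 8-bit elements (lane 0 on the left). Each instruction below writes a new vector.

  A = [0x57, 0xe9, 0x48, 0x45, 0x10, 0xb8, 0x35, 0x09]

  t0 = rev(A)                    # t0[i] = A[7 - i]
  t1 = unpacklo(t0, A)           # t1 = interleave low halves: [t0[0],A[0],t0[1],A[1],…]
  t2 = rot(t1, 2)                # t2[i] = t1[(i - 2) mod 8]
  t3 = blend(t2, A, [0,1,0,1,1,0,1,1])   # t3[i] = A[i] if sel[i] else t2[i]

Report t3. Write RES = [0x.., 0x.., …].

→ t0 |09|35|b8|10|45|48|e9|57|
→ t1 |09|57|35|e9|b8|48|10|45|
→ t2 |10|45|09|57|35|e9|b8|48|
→ t3 |10|e9|09|45|10|e9|35|09|

RES = [0x10, 0xe9, 0x09, 0x45, 0x10, 0xe9, 0x35, 0x09]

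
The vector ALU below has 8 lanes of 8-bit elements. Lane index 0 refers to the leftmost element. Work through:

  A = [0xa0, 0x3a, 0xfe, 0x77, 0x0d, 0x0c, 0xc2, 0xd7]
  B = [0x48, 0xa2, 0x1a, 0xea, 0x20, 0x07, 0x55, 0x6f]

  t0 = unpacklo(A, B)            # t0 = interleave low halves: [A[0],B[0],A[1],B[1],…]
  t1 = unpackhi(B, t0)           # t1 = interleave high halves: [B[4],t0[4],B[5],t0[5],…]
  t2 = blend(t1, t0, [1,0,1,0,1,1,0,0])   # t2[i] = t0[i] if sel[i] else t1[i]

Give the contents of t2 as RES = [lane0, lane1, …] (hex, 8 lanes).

→ t0 |a0|48|3a|a2|fe|1a|77|ea|
→ t1 |20|fe|07|1a|55|77|6f|ea|
→ t2 |a0|fe|3a|1a|fe|1a|6f|ea|

RES = [0xa0, 0xfe, 0x3a, 0x1a, 0xfe, 0x1a, 0x6f, 0xea]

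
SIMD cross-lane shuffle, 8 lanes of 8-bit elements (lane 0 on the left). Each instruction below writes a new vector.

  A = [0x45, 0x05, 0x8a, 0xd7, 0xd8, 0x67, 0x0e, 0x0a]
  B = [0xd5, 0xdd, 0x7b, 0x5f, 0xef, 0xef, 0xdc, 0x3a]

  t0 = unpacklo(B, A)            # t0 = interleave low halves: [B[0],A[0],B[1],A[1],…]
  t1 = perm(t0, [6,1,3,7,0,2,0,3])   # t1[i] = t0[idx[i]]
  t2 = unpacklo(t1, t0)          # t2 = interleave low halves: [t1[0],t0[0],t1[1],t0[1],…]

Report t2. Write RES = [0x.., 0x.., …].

RES = [ 0x5f  0xd5  0x45  0x45  0x05  0xdd  0xd7  0x05 ]

t0 = [0xd5, 0x45, 0xdd, 0x05, 0x7b, 0x8a, 0x5f, 0xd7]
t1 = [0x5f, 0x45, 0x05, 0xd7, 0xd5, 0xdd, 0xd5, 0x05]
t2 = [0x5f, 0xd5, 0x45, 0x45, 0x05, 0xdd, 0xd7, 0x05]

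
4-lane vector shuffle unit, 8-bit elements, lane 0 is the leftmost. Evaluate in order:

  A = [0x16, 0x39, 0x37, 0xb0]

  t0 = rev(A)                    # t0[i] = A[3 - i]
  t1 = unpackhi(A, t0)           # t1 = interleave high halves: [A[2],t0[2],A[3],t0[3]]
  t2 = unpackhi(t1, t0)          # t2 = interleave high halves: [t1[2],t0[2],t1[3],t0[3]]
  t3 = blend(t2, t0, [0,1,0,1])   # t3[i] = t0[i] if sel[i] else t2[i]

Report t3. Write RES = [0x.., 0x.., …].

RES = [ 0xb0  0x37  0x16  0x16 ]

  t0: b0 37 39 16
  t1: 37 39 b0 16
  t2: b0 39 16 16
  t3: b0 37 16 16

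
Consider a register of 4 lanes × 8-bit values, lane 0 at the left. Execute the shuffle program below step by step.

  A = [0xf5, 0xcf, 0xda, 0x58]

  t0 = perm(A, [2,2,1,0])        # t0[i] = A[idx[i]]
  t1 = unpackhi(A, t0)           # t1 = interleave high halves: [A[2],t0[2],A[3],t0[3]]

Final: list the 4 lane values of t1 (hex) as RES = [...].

RES = [0xda, 0xcf, 0x58, 0xf5]

  t0: da da cf f5
  t1: da cf 58 f5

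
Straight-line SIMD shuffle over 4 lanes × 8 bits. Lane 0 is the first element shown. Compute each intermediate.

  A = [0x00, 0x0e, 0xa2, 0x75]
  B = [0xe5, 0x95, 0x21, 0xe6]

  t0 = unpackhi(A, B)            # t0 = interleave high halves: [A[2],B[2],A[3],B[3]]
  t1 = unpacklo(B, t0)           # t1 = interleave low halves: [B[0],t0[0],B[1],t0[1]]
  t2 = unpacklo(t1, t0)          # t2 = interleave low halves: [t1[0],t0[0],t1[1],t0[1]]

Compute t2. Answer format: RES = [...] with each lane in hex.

RES = [0xe5, 0xa2, 0xa2, 0x21]

t0 = [0xa2, 0x21, 0x75, 0xe6]
t1 = [0xe5, 0xa2, 0x95, 0x21]
t2 = [0xe5, 0xa2, 0xa2, 0x21]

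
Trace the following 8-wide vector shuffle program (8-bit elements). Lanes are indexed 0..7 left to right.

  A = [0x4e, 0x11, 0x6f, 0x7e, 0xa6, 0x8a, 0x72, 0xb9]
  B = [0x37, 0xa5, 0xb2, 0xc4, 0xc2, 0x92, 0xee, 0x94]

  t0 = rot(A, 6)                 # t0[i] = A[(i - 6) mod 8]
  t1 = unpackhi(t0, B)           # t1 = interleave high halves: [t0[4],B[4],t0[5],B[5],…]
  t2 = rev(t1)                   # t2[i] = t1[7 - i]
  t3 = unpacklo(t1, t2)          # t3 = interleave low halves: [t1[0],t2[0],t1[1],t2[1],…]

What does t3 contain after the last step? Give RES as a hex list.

  t0: 6f 7e a6 8a 72 b9 4e 11
  t1: 72 c2 b9 92 4e ee 11 94
  t2: 94 11 ee 4e 92 b9 c2 72
  t3: 72 94 c2 11 b9 ee 92 4e

RES = [0x72, 0x94, 0xc2, 0x11, 0xb9, 0xee, 0x92, 0x4e]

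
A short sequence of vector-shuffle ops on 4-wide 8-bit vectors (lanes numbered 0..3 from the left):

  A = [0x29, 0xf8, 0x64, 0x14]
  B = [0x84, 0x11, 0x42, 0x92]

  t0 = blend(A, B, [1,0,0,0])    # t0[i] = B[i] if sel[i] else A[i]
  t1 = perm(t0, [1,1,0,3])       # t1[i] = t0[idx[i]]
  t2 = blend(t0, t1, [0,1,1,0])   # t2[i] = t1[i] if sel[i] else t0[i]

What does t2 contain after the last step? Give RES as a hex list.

→ t0 |84|f8|64|14|
→ t1 |f8|f8|84|14|
→ t2 |84|f8|84|14|

RES = [ 0x84  0xf8  0x84  0x14 ]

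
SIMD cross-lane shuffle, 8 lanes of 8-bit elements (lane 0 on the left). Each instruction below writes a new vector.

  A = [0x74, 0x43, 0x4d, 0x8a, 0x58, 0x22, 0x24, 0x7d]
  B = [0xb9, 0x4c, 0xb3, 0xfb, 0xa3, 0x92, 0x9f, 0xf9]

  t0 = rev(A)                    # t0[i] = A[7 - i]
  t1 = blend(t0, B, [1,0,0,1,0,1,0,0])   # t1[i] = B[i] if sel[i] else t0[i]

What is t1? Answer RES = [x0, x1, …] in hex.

→ t0 |7d|24|22|58|8a|4d|43|74|
→ t1 |b9|24|22|fb|8a|92|43|74|

RES = [ 0xb9  0x24  0x22  0xfb  0x8a  0x92  0x43  0x74 ]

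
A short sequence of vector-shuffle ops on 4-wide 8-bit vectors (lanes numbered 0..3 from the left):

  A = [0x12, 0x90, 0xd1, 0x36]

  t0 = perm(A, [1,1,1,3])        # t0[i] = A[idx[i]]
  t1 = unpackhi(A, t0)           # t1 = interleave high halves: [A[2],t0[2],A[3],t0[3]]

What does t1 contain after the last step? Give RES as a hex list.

t0 = [0x90, 0x90, 0x90, 0x36]
t1 = [0xd1, 0x90, 0x36, 0x36]

RES = [ 0xd1  0x90  0x36  0x36 ]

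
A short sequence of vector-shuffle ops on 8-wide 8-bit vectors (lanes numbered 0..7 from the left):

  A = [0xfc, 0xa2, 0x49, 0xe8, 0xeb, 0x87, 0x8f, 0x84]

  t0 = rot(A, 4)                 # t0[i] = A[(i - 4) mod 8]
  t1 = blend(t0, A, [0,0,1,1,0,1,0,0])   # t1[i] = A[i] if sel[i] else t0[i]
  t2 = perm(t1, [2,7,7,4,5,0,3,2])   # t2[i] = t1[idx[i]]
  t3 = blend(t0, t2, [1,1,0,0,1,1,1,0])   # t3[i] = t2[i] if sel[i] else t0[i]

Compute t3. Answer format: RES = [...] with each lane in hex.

t0 = [0xeb, 0x87, 0x8f, 0x84, 0xfc, 0xa2, 0x49, 0xe8]
t1 = [0xeb, 0x87, 0x49, 0xe8, 0xfc, 0x87, 0x49, 0xe8]
t2 = [0x49, 0xe8, 0xe8, 0xfc, 0x87, 0xeb, 0xe8, 0x49]
t3 = [0x49, 0xe8, 0x8f, 0x84, 0x87, 0xeb, 0xe8, 0xe8]

RES = [0x49, 0xe8, 0x8f, 0x84, 0x87, 0xeb, 0xe8, 0xe8]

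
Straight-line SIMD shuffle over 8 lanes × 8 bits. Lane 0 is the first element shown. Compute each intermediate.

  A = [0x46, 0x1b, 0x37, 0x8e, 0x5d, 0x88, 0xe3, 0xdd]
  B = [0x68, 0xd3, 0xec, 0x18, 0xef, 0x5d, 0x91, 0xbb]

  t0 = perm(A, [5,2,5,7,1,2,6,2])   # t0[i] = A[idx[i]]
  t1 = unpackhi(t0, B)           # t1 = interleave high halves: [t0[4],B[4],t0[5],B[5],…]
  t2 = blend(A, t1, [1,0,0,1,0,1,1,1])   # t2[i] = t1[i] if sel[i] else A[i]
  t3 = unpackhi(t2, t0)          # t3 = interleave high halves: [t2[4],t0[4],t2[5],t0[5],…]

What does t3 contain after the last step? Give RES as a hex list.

  t0: 88 37 88 dd 1b 37 e3 37
  t1: 1b ef 37 5d e3 91 37 bb
  t2: 1b 1b 37 5d 5d 91 37 bb
  t3: 5d 1b 91 37 37 e3 bb 37

RES = [0x5d, 0x1b, 0x91, 0x37, 0x37, 0xe3, 0xbb, 0x37]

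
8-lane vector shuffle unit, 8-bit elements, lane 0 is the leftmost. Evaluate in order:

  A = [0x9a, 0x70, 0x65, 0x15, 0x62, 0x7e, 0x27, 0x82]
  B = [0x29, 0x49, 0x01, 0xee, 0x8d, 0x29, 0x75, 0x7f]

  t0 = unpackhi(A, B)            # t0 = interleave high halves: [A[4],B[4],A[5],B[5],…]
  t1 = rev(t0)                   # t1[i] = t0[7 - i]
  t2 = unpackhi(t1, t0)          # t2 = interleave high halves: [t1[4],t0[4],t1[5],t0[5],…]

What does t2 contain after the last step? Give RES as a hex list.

→ t0 |62|8d|7e|29|27|75|82|7f|
→ t1 |7f|82|75|27|29|7e|8d|62|
→ t2 |29|27|7e|75|8d|82|62|7f|

RES = [0x29, 0x27, 0x7e, 0x75, 0x8d, 0x82, 0x62, 0x7f]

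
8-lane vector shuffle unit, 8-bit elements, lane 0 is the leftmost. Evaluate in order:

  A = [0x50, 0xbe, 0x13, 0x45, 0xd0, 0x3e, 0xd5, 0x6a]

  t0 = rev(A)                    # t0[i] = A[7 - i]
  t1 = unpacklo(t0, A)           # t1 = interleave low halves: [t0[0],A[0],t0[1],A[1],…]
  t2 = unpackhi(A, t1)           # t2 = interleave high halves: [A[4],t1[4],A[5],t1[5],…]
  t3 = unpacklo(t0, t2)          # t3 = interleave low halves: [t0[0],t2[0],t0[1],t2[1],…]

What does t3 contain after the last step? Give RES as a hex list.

RES = [ 0x6a  0xd0  0xd5  0x3e  0x3e  0x3e  0xd0  0x13 ]

  t0: 6a d5 3e d0 45 13 be 50
  t1: 6a 50 d5 be 3e 13 d0 45
  t2: d0 3e 3e 13 d5 d0 6a 45
  t3: 6a d0 d5 3e 3e 3e d0 13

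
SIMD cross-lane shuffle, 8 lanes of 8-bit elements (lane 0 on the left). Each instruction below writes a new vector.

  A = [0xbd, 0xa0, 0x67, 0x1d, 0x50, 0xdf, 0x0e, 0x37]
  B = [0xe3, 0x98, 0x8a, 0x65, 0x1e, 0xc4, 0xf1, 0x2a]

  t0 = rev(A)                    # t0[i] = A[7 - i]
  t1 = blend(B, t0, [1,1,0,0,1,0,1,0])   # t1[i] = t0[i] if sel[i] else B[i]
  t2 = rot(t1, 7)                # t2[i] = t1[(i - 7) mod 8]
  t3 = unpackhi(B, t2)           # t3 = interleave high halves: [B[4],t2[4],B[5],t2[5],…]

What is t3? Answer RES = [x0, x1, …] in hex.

  t0: 37 0e df 50 1d 67 a0 bd
  t1: 37 0e 8a 65 1d c4 a0 2a
  t2: 0e 8a 65 1d c4 a0 2a 37
  t3: 1e c4 c4 a0 f1 2a 2a 37

RES = [ 0x1e  0xc4  0xc4  0xa0  0xf1  0x2a  0x2a  0x37 ]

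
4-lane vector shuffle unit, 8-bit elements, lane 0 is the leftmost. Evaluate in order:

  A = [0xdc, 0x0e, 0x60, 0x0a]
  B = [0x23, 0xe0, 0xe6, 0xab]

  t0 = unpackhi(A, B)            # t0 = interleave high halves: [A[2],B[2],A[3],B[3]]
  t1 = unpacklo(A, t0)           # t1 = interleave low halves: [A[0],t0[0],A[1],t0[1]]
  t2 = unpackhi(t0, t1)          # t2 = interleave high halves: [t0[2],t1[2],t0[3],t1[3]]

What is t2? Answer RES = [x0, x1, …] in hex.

t0 = [0x60, 0xe6, 0x0a, 0xab]
t1 = [0xdc, 0x60, 0x0e, 0xe6]
t2 = [0x0a, 0x0e, 0xab, 0xe6]

RES = [0x0a, 0x0e, 0xab, 0xe6]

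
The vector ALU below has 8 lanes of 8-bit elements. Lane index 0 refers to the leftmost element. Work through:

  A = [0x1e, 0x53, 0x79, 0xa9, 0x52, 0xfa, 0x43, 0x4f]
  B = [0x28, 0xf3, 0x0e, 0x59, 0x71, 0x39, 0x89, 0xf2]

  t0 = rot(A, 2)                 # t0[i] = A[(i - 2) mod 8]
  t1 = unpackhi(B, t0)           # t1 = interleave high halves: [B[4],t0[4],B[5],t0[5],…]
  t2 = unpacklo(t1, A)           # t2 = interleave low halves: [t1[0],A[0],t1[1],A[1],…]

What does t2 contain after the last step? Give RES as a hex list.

  t0: 43 4f 1e 53 79 a9 52 fa
  t1: 71 79 39 a9 89 52 f2 fa
  t2: 71 1e 79 53 39 79 a9 a9

RES = [ 0x71  0x1e  0x79  0x53  0x39  0x79  0xa9  0xa9 ]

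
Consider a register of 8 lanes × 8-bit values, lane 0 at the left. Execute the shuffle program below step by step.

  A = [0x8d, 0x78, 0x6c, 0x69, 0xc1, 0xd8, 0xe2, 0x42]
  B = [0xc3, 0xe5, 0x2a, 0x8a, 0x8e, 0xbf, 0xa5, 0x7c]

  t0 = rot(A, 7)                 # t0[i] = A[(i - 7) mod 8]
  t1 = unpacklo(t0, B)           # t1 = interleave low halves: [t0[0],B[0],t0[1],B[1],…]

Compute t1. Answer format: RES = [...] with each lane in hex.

RES = [0x78, 0xc3, 0x6c, 0xe5, 0x69, 0x2a, 0xc1, 0x8a]

  t0: 78 6c 69 c1 d8 e2 42 8d
  t1: 78 c3 6c e5 69 2a c1 8a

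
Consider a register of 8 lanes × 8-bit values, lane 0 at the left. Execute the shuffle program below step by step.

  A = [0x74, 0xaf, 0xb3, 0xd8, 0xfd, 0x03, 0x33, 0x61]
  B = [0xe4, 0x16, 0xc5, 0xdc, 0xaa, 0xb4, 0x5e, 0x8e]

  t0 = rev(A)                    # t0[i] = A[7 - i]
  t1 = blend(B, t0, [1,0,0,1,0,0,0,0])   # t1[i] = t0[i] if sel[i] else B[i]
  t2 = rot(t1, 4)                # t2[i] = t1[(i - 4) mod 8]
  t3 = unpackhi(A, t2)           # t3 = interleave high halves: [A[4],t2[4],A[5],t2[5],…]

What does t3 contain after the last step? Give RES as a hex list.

RES = [0xfd, 0x61, 0x03, 0x16, 0x33, 0xc5, 0x61, 0xfd]

→ t0 |61|33|03|fd|d8|b3|af|74|
→ t1 |61|16|c5|fd|aa|b4|5e|8e|
→ t2 |aa|b4|5e|8e|61|16|c5|fd|
→ t3 |fd|61|03|16|33|c5|61|fd|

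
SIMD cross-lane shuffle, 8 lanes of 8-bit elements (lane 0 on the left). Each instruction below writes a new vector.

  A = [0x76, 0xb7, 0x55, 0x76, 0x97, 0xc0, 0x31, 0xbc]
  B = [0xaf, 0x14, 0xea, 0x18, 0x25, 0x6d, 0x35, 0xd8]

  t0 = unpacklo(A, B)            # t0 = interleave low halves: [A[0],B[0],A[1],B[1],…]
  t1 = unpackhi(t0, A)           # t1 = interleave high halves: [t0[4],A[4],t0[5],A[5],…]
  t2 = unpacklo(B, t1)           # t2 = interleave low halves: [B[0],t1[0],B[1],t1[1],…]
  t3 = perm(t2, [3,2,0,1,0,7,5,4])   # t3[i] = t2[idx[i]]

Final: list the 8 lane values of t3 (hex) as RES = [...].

RES = [ 0x97  0x14  0xaf  0x55  0xaf  0xc0  0xea  0xea ]

  t0: 76 af b7 14 55 ea 76 18
  t1: 55 97 ea c0 76 31 18 bc
  t2: af 55 14 97 ea ea 18 c0
  t3: 97 14 af 55 af c0 ea ea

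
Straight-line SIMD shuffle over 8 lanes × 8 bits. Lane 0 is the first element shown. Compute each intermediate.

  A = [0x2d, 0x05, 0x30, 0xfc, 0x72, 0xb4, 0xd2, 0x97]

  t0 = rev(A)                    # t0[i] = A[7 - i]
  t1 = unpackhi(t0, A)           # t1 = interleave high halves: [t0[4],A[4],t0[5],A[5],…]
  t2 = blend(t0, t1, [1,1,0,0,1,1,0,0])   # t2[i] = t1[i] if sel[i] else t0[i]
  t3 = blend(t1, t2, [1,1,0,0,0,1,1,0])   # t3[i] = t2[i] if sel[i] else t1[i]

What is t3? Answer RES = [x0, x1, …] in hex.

  t0: 97 d2 b4 72 fc 30 05 2d
  t1: fc 72 30 b4 05 d2 2d 97
  t2: fc 72 b4 72 05 d2 05 2d
  t3: fc 72 30 b4 05 d2 05 97

RES = [ 0xfc  0x72  0x30  0xb4  0x05  0xd2  0x05  0x97 ]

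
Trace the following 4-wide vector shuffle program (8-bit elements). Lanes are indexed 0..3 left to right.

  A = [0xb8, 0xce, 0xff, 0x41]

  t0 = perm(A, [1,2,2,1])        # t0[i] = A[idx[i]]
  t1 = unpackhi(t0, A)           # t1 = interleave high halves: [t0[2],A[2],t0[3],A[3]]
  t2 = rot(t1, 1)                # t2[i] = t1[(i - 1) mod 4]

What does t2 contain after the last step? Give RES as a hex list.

t0 = [0xce, 0xff, 0xff, 0xce]
t1 = [0xff, 0xff, 0xce, 0x41]
t2 = [0x41, 0xff, 0xff, 0xce]

RES = [0x41, 0xff, 0xff, 0xce]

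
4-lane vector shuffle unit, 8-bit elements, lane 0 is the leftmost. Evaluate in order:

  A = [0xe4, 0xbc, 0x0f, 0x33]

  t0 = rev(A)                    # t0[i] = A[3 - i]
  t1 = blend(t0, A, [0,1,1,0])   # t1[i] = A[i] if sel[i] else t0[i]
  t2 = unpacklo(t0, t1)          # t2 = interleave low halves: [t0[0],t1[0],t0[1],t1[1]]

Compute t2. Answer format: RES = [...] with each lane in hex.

RES = [ 0x33  0x33  0x0f  0xbc ]

t0 = [0x33, 0x0f, 0xbc, 0xe4]
t1 = [0x33, 0xbc, 0x0f, 0xe4]
t2 = [0x33, 0x33, 0x0f, 0xbc]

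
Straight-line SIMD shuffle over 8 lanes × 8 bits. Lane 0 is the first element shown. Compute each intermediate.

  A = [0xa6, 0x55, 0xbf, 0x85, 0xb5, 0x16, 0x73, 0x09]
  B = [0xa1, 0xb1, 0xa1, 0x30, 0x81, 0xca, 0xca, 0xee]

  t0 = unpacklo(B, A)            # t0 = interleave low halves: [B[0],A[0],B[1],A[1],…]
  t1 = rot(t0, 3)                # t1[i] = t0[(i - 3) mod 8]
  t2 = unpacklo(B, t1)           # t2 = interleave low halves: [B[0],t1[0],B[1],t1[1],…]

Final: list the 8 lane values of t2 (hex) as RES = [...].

t0 = [0xa1, 0xa6, 0xb1, 0x55, 0xa1, 0xbf, 0x30, 0x85]
t1 = [0xbf, 0x30, 0x85, 0xa1, 0xa6, 0xb1, 0x55, 0xa1]
t2 = [0xa1, 0xbf, 0xb1, 0x30, 0xa1, 0x85, 0x30, 0xa1]

RES = [ 0xa1  0xbf  0xb1  0x30  0xa1  0x85  0x30  0xa1 ]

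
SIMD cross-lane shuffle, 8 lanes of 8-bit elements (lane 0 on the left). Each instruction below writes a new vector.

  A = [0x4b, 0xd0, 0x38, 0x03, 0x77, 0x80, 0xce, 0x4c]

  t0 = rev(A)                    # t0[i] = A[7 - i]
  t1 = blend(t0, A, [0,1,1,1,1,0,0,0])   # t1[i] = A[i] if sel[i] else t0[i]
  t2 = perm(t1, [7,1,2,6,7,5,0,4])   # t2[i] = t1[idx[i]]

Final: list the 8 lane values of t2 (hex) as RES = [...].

RES = [ 0x4b  0xd0  0x38  0xd0  0x4b  0x38  0x4c  0x77 ]

t0 = [0x4c, 0xce, 0x80, 0x77, 0x03, 0x38, 0xd0, 0x4b]
t1 = [0x4c, 0xd0, 0x38, 0x03, 0x77, 0x38, 0xd0, 0x4b]
t2 = [0x4b, 0xd0, 0x38, 0xd0, 0x4b, 0x38, 0x4c, 0x77]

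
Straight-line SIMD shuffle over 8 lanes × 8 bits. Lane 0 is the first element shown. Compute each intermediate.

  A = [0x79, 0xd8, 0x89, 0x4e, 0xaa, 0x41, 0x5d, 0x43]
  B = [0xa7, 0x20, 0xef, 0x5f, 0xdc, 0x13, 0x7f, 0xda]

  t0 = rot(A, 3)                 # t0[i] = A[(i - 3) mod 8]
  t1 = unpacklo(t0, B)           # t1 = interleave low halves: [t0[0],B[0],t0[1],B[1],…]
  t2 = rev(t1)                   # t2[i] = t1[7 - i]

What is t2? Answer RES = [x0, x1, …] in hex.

t0 = [0x41, 0x5d, 0x43, 0x79, 0xd8, 0x89, 0x4e, 0xaa]
t1 = [0x41, 0xa7, 0x5d, 0x20, 0x43, 0xef, 0x79, 0x5f]
t2 = [0x5f, 0x79, 0xef, 0x43, 0x20, 0x5d, 0xa7, 0x41]

RES = [0x5f, 0x79, 0xef, 0x43, 0x20, 0x5d, 0xa7, 0x41]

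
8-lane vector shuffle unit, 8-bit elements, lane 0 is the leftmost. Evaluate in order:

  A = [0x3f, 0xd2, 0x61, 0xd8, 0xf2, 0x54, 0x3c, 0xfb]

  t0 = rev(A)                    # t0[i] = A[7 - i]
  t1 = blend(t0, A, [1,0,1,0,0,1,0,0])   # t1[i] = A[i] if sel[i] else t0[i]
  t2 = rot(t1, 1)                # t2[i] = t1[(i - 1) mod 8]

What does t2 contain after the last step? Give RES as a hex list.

t0 = [0xfb, 0x3c, 0x54, 0xf2, 0xd8, 0x61, 0xd2, 0x3f]
t1 = [0x3f, 0x3c, 0x61, 0xf2, 0xd8, 0x54, 0xd2, 0x3f]
t2 = [0x3f, 0x3f, 0x3c, 0x61, 0xf2, 0xd8, 0x54, 0xd2]

RES = [0x3f, 0x3f, 0x3c, 0x61, 0xf2, 0xd8, 0x54, 0xd2]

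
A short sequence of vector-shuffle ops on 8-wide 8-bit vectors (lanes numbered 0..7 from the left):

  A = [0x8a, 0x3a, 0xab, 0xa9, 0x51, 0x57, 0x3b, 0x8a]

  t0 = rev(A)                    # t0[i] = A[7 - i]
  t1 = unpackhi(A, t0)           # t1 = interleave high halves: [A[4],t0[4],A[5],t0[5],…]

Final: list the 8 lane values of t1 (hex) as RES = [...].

RES = [ 0x51  0xa9  0x57  0xab  0x3b  0x3a  0x8a  0x8a ]

→ t0 |8a|3b|57|51|a9|ab|3a|8a|
→ t1 |51|a9|57|ab|3b|3a|8a|8a|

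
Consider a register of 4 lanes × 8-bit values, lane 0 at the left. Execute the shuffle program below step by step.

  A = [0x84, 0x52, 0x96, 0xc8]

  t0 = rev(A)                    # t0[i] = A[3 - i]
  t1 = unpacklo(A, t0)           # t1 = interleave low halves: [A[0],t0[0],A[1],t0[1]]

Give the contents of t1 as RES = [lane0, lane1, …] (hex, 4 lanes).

RES = [ 0x84  0xc8  0x52  0x96 ]

  t0: c8 96 52 84
  t1: 84 c8 52 96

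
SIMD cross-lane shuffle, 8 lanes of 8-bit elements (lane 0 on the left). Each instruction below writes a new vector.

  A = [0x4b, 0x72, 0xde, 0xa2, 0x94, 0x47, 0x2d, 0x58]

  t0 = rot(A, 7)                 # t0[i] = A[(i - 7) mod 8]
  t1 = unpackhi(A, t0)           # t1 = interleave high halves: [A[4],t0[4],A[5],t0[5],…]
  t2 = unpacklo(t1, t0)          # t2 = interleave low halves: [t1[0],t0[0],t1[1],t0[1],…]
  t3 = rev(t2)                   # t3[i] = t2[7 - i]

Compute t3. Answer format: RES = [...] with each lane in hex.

RES = [ 0x94  0x2d  0xa2  0x47  0xde  0x47  0x72  0x94 ]

t0 = [0x72, 0xde, 0xa2, 0x94, 0x47, 0x2d, 0x58, 0x4b]
t1 = [0x94, 0x47, 0x47, 0x2d, 0x2d, 0x58, 0x58, 0x4b]
t2 = [0x94, 0x72, 0x47, 0xde, 0x47, 0xa2, 0x2d, 0x94]
t3 = [0x94, 0x2d, 0xa2, 0x47, 0xde, 0x47, 0x72, 0x94]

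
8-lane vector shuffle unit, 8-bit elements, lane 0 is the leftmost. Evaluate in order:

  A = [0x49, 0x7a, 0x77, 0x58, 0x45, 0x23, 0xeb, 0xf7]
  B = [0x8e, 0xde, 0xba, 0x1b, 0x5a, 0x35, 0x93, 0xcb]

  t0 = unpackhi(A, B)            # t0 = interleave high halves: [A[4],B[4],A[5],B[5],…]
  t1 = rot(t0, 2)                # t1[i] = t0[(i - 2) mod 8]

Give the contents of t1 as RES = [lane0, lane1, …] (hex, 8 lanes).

RES = [ 0xf7  0xcb  0x45  0x5a  0x23  0x35  0xeb  0x93 ]

  t0: 45 5a 23 35 eb 93 f7 cb
  t1: f7 cb 45 5a 23 35 eb 93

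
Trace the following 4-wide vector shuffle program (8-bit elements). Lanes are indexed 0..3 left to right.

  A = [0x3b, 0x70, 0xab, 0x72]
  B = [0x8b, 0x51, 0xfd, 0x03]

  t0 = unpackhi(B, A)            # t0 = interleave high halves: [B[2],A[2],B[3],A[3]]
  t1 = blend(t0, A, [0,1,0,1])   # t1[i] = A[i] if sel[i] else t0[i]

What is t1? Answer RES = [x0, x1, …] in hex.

RES = [ 0xfd  0x70  0x03  0x72 ]

  t0: fd ab 03 72
  t1: fd 70 03 72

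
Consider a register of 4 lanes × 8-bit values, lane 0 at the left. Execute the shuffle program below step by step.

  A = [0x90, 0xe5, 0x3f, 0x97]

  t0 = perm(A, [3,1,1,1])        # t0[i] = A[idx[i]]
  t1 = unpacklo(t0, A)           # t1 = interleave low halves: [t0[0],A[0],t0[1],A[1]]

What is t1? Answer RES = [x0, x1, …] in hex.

→ t0 |97|e5|e5|e5|
→ t1 |97|90|e5|e5|

RES = [0x97, 0x90, 0xe5, 0xe5]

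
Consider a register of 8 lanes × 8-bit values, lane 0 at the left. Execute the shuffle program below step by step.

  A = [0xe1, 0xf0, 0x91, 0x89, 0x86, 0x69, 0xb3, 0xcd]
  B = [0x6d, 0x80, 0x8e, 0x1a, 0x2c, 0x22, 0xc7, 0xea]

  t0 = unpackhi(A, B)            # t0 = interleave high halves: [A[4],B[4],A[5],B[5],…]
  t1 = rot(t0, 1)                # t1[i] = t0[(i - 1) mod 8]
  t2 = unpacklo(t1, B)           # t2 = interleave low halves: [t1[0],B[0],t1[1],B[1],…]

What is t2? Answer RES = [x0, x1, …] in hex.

RES = [0xea, 0x6d, 0x86, 0x80, 0x2c, 0x8e, 0x69, 0x1a]

t0 = [0x86, 0x2c, 0x69, 0x22, 0xb3, 0xc7, 0xcd, 0xea]
t1 = [0xea, 0x86, 0x2c, 0x69, 0x22, 0xb3, 0xc7, 0xcd]
t2 = [0xea, 0x6d, 0x86, 0x80, 0x2c, 0x8e, 0x69, 0x1a]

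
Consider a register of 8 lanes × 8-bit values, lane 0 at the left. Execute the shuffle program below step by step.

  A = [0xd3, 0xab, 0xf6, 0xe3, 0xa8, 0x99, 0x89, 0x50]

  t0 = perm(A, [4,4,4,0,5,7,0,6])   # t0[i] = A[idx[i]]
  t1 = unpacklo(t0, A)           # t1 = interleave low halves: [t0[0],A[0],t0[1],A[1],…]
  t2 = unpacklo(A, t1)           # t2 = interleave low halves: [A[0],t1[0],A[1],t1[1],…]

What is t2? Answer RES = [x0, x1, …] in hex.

  t0: a8 a8 a8 d3 99 50 d3 89
  t1: a8 d3 a8 ab a8 f6 d3 e3
  t2: d3 a8 ab d3 f6 a8 e3 ab

RES = [0xd3, 0xa8, 0xab, 0xd3, 0xf6, 0xa8, 0xe3, 0xab]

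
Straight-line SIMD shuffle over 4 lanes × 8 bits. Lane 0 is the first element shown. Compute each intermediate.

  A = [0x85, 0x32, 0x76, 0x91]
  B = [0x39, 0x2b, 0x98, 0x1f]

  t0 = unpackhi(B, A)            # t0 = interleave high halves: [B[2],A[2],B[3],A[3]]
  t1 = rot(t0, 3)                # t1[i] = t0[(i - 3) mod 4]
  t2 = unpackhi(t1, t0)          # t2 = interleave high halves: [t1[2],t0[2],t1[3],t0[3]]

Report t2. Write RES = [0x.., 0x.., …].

t0 = [0x98, 0x76, 0x1f, 0x91]
t1 = [0x76, 0x1f, 0x91, 0x98]
t2 = [0x91, 0x1f, 0x98, 0x91]

RES = [0x91, 0x1f, 0x98, 0x91]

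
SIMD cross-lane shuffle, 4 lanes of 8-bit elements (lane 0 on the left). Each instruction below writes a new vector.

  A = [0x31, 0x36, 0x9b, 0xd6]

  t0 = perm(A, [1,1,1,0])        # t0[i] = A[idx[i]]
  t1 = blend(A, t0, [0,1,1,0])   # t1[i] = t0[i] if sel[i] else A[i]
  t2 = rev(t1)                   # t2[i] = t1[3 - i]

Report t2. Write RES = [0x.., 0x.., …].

  t0: 36 36 36 31
  t1: 31 36 36 d6
  t2: d6 36 36 31

RES = [ 0xd6  0x36  0x36  0x31 ]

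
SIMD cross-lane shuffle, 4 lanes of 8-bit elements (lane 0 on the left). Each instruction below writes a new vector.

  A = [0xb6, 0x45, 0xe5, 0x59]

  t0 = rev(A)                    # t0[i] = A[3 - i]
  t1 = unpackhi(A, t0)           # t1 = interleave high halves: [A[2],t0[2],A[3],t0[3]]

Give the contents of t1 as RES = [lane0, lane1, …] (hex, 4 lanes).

RES = [ 0xe5  0x45  0x59  0xb6 ]

→ t0 |59|e5|45|b6|
→ t1 |e5|45|59|b6|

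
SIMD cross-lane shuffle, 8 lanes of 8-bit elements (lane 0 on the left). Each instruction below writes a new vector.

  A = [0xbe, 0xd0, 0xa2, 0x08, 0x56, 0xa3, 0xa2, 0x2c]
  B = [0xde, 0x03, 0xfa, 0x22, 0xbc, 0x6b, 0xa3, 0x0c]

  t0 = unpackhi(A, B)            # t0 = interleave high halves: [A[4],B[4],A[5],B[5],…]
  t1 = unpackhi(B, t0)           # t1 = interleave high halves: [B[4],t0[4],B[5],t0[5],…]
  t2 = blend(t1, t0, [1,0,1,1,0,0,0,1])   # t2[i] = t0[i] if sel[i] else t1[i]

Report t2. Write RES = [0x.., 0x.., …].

RES = [ 0x56  0xa2  0xa3  0x6b  0xa3  0x2c  0x0c  0x0c ]

t0 = [0x56, 0xbc, 0xa3, 0x6b, 0xa2, 0xa3, 0x2c, 0x0c]
t1 = [0xbc, 0xa2, 0x6b, 0xa3, 0xa3, 0x2c, 0x0c, 0x0c]
t2 = [0x56, 0xa2, 0xa3, 0x6b, 0xa3, 0x2c, 0x0c, 0x0c]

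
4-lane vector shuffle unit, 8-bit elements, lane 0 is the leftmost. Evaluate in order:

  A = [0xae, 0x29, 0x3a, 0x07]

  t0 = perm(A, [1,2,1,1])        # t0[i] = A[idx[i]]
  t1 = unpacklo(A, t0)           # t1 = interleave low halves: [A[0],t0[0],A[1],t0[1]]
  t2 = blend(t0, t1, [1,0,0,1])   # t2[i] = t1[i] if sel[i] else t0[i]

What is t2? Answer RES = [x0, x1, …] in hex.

RES = [0xae, 0x3a, 0x29, 0x3a]

t0 = [0x29, 0x3a, 0x29, 0x29]
t1 = [0xae, 0x29, 0x29, 0x3a]
t2 = [0xae, 0x3a, 0x29, 0x3a]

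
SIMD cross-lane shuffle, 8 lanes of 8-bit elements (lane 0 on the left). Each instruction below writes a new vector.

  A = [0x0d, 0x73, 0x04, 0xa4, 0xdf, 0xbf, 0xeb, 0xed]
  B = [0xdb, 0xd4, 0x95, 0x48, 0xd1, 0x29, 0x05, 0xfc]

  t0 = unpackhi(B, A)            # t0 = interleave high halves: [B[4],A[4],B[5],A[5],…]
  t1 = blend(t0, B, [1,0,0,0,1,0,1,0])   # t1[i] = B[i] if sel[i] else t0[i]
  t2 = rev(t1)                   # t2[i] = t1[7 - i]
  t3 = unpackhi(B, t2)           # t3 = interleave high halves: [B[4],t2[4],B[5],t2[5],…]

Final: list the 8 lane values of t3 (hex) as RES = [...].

  t0: d1 df 29 bf 05 eb fc ed
  t1: db df 29 bf d1 eb 05 ed
  t2: ed 05 eb d1 bf 29 df db
  t3: d1 bf 29 29 05 df fc db

RES = [ 0xd1  0xbf  0x29  0x29  0x05  0xdf  0xfc  0xdb ]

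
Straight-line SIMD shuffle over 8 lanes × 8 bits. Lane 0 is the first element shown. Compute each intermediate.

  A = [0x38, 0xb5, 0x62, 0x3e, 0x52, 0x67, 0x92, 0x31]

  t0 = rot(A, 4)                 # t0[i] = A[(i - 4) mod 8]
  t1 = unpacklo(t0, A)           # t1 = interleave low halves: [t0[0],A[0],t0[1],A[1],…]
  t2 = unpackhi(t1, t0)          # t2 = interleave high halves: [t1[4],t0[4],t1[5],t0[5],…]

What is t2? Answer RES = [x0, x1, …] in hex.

RES = [ 0x92  0x38  0x62  0xb5  0x31  0x62  0x3e  0x3e ]

t0 = [0x52, 0x67, 0x92, 0x31, 0x38, 0xb5, 0x62, 0x3e]
t1 = [0x52, 0x38, 0x67, 0xb5, 0x92, 0x62, 0x31, 0x3e]
t2 = [0x92, 0x38, 0x62, 0xb5, 0x31, 0x62, 0x3e, 0x3e]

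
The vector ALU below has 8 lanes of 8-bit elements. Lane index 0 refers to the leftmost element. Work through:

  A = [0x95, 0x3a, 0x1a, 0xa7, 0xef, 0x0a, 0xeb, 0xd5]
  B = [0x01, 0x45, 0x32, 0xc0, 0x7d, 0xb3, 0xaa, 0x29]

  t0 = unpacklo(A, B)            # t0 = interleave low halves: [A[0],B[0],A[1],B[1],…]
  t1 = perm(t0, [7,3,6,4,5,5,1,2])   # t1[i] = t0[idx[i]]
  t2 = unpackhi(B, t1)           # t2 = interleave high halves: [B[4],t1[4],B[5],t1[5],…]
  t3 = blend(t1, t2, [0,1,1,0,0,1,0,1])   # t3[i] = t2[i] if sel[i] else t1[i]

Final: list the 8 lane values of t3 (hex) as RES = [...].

→ t0 |95|01|3a|45|1a|32|a7|c0|
→ t1 |c0|45|a7|1a|32|32|01|3a|
→ t2 |7d|32|b3|32|aa|01|29|3a|
→ t3 |c0|32|b3|1a|32|01|01|3a|

RES = [0xc0, 0x32, 0xb3, 0x1a, 0x32, 0x01, 0x01, 0x3a]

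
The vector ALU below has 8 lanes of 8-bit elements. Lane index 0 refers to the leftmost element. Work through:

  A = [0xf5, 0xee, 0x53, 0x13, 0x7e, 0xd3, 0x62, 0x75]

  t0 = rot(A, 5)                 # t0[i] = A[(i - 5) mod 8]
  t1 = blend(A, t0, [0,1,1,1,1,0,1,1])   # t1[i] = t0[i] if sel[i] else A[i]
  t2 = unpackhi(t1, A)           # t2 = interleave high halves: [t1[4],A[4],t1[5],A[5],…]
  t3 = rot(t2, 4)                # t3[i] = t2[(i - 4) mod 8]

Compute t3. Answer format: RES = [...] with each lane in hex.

→ t0 |13|7e|d3|62|75|f5|ee|53|
→ t1 |f5|7e|d3|62|75|d3|ee|53|
→ t2 |75|7e|d3|d3|ee|62|53|75|
→ t3 |ee|62|53|75|75|7e|d3|d3|

RES = [ 0xee  0x62  0x53  0x75  0x75  0x7e  0xd3  0xd3 ]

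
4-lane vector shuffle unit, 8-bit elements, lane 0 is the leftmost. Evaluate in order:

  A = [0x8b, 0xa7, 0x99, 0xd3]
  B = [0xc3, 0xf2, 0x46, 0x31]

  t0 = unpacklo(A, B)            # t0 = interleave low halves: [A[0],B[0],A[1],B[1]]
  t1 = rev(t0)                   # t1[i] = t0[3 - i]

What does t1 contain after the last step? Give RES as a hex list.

RES = [0xf2, 0xa7, 0xc3, 0x8b]

  t0: 8b c3 a7 f2
  t1: f2 a7 c3 8b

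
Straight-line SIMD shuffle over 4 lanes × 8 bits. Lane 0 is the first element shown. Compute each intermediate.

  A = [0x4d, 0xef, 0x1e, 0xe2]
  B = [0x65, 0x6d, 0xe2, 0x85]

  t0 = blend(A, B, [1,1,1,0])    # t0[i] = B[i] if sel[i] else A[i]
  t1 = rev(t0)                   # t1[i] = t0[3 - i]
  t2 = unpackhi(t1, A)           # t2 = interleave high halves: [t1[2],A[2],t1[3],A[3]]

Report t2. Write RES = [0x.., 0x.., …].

RES = [0x6d, 0x1e, 0x65, 0xe2]

  t0: 65 6d e2 e2
  t1: e2 e2 6d 65
  t2: 6d 1e 65 e2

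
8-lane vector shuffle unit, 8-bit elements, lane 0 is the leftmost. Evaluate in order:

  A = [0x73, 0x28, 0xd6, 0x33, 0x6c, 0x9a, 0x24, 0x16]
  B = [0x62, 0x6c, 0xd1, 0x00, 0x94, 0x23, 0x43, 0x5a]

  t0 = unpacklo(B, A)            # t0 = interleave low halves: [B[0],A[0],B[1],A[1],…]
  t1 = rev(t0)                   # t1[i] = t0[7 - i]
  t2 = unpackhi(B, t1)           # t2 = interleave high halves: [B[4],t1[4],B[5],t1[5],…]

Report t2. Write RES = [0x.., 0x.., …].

t0 = [0x62, 0x73, 0x6c, 0x28, 0xd1, 0xd6, 0x00, 0x33]
t1 = [0x33, 0x00, 0xd6, 0xd1, 0x28, 0x6c, 0x73, 0x62]
t2 = [0x94, 0x28, 0x23, 0x6c, 0x43, 0x73, 0x5a, 0x62]

RES = [0x94, 0x28, 0x23, 0x6c, 0x43, 0x73, 0x5a, 0x62]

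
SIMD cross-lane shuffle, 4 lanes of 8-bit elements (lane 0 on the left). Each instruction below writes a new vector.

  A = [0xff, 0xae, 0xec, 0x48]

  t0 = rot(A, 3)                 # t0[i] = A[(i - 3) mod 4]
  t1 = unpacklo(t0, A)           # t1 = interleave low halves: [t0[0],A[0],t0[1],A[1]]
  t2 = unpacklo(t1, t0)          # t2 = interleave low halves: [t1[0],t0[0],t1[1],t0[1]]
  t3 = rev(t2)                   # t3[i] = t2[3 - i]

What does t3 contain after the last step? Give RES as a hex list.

  t0: ae ec 48 ff
  t1: ae ff ec ae
  t2: ae ae ff ec
  t3: ec ff ae ae

RES = [0xec, 0xff, 0xae, 0xae]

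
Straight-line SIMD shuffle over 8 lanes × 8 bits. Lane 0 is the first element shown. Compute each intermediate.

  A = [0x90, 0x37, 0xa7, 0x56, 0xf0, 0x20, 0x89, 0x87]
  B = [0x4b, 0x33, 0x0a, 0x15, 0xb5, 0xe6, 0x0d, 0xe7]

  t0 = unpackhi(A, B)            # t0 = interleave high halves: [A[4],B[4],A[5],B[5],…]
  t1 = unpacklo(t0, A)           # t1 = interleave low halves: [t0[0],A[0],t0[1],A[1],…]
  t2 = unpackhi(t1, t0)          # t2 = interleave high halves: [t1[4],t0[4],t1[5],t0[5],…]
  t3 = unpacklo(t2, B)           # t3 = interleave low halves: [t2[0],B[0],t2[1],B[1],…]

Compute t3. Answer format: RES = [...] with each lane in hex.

→ t0 |f0|b5|20|e6|89|0d|87|e7|
→ t1 |f0|90|b5|37|20|a7|e6|56|
→ t2 |20|89|a7|0d|e6|87|56|e7|
→ t3 |20|4b|89|33|a7|0a|0d|15|

RES = [ 0x20  0x4b  0x89  0x33  0xa7  0x0a  0x0d  0x15 ]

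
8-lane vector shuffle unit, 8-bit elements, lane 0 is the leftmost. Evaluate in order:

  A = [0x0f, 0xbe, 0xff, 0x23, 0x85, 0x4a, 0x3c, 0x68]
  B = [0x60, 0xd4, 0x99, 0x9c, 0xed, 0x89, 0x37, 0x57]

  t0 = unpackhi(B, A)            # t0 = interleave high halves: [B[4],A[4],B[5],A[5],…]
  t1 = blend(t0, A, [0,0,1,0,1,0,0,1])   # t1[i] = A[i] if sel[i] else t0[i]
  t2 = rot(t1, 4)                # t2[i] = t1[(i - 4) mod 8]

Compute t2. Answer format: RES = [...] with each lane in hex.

→ t0 |ed|85|89|4a|37|3c|57|68|
→ t1 |ed|85|ff|4a|85|3c|57|68|
→ t2 |85|3c|57|68|ed|85|ff|4a|

RES = [0x85, 0x3c, 0x57, 0x68, 0xed, 0x85, 0xff, 0x4a]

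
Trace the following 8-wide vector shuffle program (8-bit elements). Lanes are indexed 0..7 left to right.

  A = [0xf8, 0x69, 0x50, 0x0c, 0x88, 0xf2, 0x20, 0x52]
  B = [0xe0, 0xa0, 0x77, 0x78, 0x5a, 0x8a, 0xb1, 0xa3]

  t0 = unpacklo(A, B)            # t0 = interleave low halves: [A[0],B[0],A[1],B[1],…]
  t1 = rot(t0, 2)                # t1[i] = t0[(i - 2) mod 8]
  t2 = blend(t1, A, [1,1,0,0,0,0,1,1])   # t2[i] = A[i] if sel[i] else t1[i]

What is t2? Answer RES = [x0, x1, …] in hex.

→ t0 |f8|e0|69|a0|50|77|0c|78|
→ t1 |0c|78|f8|e0|69|a0|50|77|
→ t2 |f8|69|f8|e0|69|a0|20|52|

RES = [0xf8, 0x69, 0xf8, 0xe0, 0x69, 0xa0, 0x20, 0x52]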